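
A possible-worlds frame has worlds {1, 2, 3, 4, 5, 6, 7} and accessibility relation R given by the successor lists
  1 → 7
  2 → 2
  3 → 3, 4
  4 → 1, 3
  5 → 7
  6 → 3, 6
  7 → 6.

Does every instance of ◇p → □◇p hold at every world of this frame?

By correspondence theory, 5 is valid on a frame iff R is Euclidean.
Euclidean: no — 4 R 1 and 4 R 3, but not 1 R 3.

No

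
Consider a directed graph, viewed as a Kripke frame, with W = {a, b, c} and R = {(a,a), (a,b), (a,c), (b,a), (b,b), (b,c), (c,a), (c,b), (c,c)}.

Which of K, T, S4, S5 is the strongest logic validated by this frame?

S5

Reflexive (axiom T): yes — every world is R-related to itself.
Transitive (axiom 4): yes — every two-step R-path is closed by a direct edge.
Euclidean (axiom 5): yes — any two successors of a common world are R-related.
So F validates K, T, S4, S5. The strongest is S5.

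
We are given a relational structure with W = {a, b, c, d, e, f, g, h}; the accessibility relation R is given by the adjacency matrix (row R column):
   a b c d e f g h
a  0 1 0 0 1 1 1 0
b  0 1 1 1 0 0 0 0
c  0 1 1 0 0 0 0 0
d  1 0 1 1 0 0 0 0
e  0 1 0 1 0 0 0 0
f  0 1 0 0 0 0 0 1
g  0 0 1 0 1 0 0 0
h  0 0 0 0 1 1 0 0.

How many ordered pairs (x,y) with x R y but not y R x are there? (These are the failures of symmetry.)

13

Enumerating: (a,b), (a,e), (a,f), (a,g), (b,d), (d,a), (d,c), (e,b), (e,d), (f,b), (g,c), (g,e), (h,e).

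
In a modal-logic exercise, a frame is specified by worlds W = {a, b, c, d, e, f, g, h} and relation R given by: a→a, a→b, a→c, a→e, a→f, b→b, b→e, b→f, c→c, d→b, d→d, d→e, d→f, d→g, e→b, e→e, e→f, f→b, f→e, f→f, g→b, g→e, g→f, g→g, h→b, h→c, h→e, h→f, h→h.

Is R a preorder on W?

Reflexive: yes — every world is R-related to itself.
Transitive: yes — every two-step R-path is closed by a direct edge.
So R is a preorder.

Yes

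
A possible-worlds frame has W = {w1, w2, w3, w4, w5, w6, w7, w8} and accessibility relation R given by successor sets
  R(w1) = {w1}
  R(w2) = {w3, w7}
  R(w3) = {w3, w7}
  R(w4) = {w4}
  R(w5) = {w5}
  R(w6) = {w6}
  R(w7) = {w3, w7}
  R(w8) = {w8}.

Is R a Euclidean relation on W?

Euclidean: yes — any two successors of a common world are R-related.

Yes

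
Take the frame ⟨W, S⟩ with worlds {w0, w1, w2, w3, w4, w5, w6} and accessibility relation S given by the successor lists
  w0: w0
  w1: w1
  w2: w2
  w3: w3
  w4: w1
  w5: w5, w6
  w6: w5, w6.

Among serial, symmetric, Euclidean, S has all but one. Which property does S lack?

Serial: yes — every world has a successor (e.g. w0 S w0).
Symmetric: no — w4 S w1 but not w1 S w4.
Euclidean: yes — any two successors of a common world are S-related.
Only symmetric fails.

symmetric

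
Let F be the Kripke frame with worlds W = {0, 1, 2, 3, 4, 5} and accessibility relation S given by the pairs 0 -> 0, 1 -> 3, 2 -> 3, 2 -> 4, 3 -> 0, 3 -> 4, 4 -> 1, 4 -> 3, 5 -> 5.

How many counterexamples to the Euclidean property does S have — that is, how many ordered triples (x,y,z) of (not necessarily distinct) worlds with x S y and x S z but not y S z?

9

Enumerating: (1,3,3), (2,3,3), (2,4,4), (3,0,4), (3,4,0), (3,4,4), (4,1,1), (4,3,1), (4,3,3).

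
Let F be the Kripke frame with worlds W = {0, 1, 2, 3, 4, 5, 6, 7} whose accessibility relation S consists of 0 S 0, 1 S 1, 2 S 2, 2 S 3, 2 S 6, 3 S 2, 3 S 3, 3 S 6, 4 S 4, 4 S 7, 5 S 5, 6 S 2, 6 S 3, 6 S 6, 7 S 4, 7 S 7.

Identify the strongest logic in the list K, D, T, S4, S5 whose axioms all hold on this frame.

S5

Serial (axiom D): yes — every world has a successor (e.g. 0 S 0).
Reflexive (axiom T): yes — every world is S-related to itself.
Transitive (axiom 4): yes — every two-step S-path is closed by a direct edge.
Euclidean (axiom 5): yes — any two successors of a common world are S-related.
So F validates K, D, T, S4, S5. The strongest is S5.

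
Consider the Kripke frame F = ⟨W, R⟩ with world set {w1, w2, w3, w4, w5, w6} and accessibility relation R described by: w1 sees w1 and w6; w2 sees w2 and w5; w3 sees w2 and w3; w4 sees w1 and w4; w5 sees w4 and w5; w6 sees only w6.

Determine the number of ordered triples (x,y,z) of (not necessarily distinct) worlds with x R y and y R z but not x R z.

4

Enumerating: (w2,w5,w4), (w3,w2,w5), (w4,w1,w6), (w5,w4,w1).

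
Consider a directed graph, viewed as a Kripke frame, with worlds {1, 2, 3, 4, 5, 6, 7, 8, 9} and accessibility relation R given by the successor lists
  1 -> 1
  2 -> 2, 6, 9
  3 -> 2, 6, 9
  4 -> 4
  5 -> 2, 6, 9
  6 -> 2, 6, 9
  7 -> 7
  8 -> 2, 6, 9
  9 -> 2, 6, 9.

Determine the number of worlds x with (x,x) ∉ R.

Enumerating: 3, 5, 8.

3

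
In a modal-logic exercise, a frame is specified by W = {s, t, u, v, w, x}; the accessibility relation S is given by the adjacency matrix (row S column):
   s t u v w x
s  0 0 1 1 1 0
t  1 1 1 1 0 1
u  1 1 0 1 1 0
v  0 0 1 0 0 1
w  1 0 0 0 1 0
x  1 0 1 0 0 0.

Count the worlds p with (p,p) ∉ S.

Enumerating: s, u, v, x.

4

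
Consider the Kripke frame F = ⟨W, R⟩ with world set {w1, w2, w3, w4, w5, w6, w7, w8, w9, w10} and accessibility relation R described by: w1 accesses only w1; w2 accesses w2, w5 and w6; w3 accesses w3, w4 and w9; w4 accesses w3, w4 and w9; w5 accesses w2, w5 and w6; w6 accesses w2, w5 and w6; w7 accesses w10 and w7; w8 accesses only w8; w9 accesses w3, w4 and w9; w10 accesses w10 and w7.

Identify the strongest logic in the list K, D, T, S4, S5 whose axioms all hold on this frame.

S5

Serial (axiom D): yes — every world has a successor (e.g. w1 R w1).
Reflexive (axiom T): yes — every world is R-related to itself.
Transitive (axiom 4): yes — every two-step R-path is closed by a direct edge.
Euclidean (axiom 5): yes — any two successors of a common world are R-related.
So F validates K, D, T, S4, S5. The strongest is S5.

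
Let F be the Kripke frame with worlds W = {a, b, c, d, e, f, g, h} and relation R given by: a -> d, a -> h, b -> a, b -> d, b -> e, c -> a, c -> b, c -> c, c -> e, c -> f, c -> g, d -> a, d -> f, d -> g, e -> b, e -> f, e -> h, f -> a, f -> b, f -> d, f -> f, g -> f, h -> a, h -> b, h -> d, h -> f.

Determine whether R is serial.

Yes

Serial: yes — every world has a successor (e.g. a R d).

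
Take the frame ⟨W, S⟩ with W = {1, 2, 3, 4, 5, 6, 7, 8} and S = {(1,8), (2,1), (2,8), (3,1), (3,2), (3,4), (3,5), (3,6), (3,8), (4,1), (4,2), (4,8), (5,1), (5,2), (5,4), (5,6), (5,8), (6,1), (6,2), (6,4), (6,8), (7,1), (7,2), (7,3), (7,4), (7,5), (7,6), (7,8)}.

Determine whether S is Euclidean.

Euclidean: no — 2 S 8 and 2 S 1, but not 8 S 1.

No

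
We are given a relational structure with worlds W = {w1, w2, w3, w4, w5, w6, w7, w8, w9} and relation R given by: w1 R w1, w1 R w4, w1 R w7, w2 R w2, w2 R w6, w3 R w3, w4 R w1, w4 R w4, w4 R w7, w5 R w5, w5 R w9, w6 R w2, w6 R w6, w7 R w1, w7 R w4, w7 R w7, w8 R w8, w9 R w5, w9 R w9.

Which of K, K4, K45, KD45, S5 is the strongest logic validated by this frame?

S5

Transitive (axiom 4): yes — every two-step R-path is closed by a direct edge.
Euclidean (axiom 5): yes — any two successors of a common world are R-related.
Serial (axiom D): yes — every world has a successor (e.g. w1 R w1).
Reflexive (axiom T): yes — every world is R-related to itself.
So F validates K, K4, K45, KD45, S5. The strongest is S5.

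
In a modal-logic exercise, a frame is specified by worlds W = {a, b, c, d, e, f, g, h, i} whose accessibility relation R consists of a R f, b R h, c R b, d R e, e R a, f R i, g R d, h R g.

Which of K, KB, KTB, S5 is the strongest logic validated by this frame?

Symmetric (axiom B): no — a R f but not f R a.
Reflexive (axiom T): no — a is not related to itself.
Euclidean (axiom 5): no — a R f and a R f, but not f R f.
So F validates K; KB would additionally require R to be symmetric. The strongest is K.

K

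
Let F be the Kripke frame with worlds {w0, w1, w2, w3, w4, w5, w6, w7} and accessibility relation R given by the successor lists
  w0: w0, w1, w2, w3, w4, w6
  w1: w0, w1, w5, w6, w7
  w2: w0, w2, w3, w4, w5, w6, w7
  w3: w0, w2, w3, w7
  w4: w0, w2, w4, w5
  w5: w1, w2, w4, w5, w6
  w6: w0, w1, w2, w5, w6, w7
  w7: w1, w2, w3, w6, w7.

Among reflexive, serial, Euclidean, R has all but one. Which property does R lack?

Euclidean

Reflexive: yes — every world is R-related to itself.
Serial: yes — every world has a successor (e.g. w0 R w0).
Euclidean: no — w0 R w1 and w0 R w2, but not w1 R w2.
Only Euclidean fails.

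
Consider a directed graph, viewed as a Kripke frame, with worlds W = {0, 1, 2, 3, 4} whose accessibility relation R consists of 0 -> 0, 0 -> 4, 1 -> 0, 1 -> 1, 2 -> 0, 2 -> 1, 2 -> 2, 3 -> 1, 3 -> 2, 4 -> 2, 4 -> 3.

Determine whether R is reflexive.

No

Reflexive: no — 3 is not related to itself.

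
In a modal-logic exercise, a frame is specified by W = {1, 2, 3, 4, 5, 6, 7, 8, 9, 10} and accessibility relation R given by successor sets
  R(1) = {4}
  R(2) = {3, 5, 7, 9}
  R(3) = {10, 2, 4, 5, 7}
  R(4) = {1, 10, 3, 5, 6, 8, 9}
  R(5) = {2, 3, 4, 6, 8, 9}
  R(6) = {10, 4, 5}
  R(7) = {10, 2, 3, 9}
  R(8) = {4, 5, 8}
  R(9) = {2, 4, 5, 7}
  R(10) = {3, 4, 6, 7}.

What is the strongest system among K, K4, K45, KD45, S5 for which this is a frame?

K

Transitive (axiom 4): no — 1 R 4 and 4 R 10, but not 1 R 10.
Euclidean (axiom 5): no — 10 R 3 and 10 R 6, but not 3 R 6.
Serial (axiom D): yes — every world has a successor (e.g. 1 R 4).
Reflexive (axiom T): no — 1 is not related to itself.
So F validates K; K4 would additionally require R to be transitive. The strongest is K.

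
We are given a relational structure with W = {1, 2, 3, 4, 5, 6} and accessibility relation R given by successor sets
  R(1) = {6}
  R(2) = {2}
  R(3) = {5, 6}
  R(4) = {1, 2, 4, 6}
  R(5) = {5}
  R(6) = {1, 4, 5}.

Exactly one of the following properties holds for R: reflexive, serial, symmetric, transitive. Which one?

serial

Reflexive: no — 1 is not related to itself.
Serial: yes — every world has a successor (e.g. 1 R 6).
Symmetric: no — 3 R 5 but not 5 R 3.
Transitive: no — 1 R 6 and 6 R 4, but not 1 R 4.
Only serial holds.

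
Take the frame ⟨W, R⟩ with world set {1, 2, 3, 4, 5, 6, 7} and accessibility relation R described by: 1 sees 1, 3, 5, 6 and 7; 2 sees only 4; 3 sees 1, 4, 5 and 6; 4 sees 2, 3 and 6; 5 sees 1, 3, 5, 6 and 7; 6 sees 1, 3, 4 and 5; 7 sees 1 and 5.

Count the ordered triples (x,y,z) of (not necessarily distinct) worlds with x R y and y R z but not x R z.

Enumerating: (1,3,4), (1,6,4), (2,4,2), (2,4,3), (2,4,6), (3,1,3), (3,1,7), (3,4,2), (3,4,3), (3,5,3), (3,5,7), (3,6,3), … and 22 more.
Total: 34.

34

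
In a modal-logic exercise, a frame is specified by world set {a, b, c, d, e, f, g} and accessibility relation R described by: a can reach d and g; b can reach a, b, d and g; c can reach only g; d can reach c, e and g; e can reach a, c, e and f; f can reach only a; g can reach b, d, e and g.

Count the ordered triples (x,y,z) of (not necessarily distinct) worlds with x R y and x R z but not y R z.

29

Enumerating: (a,d,d), (b,a,a), (b,a,b), (b,d,a), (b,d,b), (b,d,d), (b,g,a), (d,c,c), (d,c,e), (d,e,g), (d,g,c), (e,a,a), … and 17 more.
Total: 29.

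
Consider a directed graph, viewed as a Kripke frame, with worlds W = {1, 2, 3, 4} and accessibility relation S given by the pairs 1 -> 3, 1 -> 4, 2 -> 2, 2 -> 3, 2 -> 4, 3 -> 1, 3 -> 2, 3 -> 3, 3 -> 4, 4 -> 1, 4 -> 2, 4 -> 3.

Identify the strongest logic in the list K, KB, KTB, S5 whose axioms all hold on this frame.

Symmetric (axiom B): yes — every pair in S has its reverse in S.
Reflexive (axiom T): no — 1 is not related to itself.
Euclidean (axiom 5): no — 3 S 1 and 3 S 2, but not 1 S 2.
So F validates K, KB; KTB would additionally require S to be reflexive. The strongest is KB.

KB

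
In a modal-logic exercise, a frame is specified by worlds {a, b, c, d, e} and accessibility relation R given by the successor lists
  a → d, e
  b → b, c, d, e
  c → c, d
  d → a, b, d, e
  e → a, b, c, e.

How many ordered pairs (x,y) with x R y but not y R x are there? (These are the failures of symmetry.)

Enumerating: (b,c), (c,d), (d,e), (e,c).

4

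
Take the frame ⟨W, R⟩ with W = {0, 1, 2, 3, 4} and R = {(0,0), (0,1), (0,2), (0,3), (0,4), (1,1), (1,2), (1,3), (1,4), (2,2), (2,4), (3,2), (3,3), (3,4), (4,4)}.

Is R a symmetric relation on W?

Symmetric: no — 0 R 1 but not 1 R 0.

No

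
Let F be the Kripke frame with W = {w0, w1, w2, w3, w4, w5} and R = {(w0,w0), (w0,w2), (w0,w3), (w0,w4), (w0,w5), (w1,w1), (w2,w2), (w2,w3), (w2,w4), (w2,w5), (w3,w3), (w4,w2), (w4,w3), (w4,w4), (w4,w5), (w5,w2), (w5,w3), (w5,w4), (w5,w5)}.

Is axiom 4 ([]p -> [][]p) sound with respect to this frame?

Yes

The schema 4 characterises exactly the transitive frames.
Transitive: yes — every two-step R-path is closed by a direct edge.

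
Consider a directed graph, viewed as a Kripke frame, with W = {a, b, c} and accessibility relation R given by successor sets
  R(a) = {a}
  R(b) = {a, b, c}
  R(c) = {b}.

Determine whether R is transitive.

No

Transitive: no — c R b and b R a, but not c R a.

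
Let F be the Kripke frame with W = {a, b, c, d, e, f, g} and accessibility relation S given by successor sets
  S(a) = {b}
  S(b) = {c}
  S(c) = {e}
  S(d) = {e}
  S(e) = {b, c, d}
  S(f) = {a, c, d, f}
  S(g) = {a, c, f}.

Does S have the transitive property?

Transitive: no — a S b and b S c, but not a S c.

No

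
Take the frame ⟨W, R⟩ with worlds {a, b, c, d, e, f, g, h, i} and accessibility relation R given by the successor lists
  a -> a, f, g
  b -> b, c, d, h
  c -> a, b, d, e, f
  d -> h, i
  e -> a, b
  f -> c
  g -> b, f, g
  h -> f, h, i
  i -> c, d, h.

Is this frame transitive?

Transitive: no — a R f and f R c, but not a R c.

No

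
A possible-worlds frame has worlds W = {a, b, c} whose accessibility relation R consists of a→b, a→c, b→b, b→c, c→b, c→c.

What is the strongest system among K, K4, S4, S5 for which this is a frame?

Transitive (axiom 4): yes — every two-step R-path is closed by a direct edge.
Reflexive (axiom T): no — a is not related to itself.
Euclidean (axiom 5): yes — any two successors of a common world are R-related.
So F validates K, K4; S4 would additionally require R to be reflexive. The strongest is K4.

K4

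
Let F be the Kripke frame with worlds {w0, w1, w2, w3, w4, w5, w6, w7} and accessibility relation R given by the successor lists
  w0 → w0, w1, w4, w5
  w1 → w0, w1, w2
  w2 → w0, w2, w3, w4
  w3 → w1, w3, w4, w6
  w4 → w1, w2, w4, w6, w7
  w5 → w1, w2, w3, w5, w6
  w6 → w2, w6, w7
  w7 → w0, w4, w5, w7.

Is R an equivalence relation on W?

No

Reflexive: yes — every world is R-related to itself.
Symmetric: no — w0 R w4 but not w4 R w0.
Transitive: no — w0 R w1 and w1 R w2, but not w0 R w2.
So R is not an equivalence relation.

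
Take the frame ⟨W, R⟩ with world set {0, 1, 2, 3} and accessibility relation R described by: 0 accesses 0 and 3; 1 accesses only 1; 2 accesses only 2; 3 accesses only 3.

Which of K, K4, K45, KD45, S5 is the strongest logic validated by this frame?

K4

Transitive (axiom 4): yes — every two-step R-path is closed by a direct edge.
Euclidean (axiom 5): no — 0 R 3 and 0 R 0, but not 3 R 0.
Serial (axiom D): yes — every world has a successor (e.g. 0 R 0).
Reflexive (axiom T): yes — every world is R-related to itself.
So F validates K, K4; K45 would additionally require R to be Euclidean. The strongest is K4.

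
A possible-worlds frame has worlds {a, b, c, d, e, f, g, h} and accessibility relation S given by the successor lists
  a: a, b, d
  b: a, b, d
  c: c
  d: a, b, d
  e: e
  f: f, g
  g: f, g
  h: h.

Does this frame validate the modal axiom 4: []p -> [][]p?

By correspondence theory, 4 is valid on a frame iff S is transitive.
Transitive: yes — every two-step S-path is closed by a direct edge.

Yes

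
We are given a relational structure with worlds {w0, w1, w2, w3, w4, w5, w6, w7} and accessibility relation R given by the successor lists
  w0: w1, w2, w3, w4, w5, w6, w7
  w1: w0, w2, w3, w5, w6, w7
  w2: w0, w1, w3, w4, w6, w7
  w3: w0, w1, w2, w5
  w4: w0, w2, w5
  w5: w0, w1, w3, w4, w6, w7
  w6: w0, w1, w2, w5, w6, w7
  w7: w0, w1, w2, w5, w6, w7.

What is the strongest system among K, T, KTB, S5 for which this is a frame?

Reflexive (axiom T): no — w0 is not related to itself.
Symmetric (axiom B): yes — every pair in R has its reverse in R.
Euclidean (axiom 5): no — w0 R w1 and w0 R w4, but not w1 R w4.
So F validates K; T would additionally require R to be reflexive. The strongest is K.

K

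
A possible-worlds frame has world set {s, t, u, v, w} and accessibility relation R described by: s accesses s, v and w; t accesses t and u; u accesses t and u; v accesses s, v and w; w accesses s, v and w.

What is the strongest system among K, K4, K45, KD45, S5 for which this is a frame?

S5

Transitive (axiom 4): yes — every two-step R-path is closed by a direct edge.
Euclidean (axiom 5): yes — any two successors of a common world are R-related.
Serial (axiom D): yes — every world has a successor (e.g. s R s).
Reflexive (axiom T): yes — every world is R-related to itself.
So F validates K, K4, K45, KD45, S5. The strongest is S5.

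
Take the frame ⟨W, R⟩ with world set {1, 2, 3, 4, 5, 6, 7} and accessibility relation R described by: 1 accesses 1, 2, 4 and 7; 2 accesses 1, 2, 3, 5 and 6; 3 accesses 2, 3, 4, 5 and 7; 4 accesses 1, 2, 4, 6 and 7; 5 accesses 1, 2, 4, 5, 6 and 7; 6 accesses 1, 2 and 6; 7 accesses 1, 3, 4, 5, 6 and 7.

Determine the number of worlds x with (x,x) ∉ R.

0

R is reflexive; there are no such worlds.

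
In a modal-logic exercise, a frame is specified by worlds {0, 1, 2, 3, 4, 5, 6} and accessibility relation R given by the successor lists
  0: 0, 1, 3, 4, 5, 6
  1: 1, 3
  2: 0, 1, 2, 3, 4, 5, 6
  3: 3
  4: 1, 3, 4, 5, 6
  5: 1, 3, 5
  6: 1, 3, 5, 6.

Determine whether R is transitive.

Yes

Transitive: yes — every two-step R-path is closed by a direct edge.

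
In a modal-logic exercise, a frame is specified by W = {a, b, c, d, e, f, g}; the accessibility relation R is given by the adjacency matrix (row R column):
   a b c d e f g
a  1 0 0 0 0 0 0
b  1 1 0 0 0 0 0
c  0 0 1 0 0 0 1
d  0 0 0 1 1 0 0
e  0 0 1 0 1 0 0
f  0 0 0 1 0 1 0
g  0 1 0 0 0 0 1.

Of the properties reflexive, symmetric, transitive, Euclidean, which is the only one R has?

reflexive

Reflexive: yes — every world is R-related to itself.
Symmetric: no — b R a but not a R b.
Transitive: no — c R g and g R b, but not c R b.
Euclidean: no — b R a and b R b, but not a R b.
Only reflexive holds.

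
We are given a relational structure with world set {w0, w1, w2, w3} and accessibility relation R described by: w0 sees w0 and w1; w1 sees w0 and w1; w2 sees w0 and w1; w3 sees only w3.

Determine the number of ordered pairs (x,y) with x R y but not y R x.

2

Enumerating: (w2,w0), (w2,w1).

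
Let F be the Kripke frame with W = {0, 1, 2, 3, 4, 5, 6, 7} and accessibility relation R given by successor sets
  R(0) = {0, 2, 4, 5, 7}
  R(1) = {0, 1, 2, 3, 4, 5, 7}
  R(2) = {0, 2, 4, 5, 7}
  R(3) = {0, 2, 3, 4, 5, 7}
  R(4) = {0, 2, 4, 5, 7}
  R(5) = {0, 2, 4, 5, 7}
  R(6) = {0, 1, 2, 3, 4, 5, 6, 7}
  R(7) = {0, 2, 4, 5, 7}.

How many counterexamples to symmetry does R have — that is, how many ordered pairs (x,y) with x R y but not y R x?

18

Enumerating: (1,0), (1,2), (1,3), (1,4), (1,5), (1,7), (3,0), (3,2), (3,4), (3,5), (3,7), (6,0), (6,1), (6,2), (6,3), (6,4), (6,5), (6,7).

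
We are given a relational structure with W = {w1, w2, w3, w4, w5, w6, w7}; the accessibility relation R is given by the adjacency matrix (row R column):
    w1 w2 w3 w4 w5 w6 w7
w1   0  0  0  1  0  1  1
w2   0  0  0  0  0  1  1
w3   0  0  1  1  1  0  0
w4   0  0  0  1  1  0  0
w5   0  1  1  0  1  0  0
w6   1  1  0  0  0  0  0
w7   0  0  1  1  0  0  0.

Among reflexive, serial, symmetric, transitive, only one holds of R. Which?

Reflexive: no — w1 is not related to itself.
Serial: yes — every world has a successor (e.g. w1 R w4).
Symmetric: no — w1 R w4 but not w4 R w1.
Transitive: no — w1 R w4 and w4 R w5, but not w1 R w5.
Only serial holds.

serial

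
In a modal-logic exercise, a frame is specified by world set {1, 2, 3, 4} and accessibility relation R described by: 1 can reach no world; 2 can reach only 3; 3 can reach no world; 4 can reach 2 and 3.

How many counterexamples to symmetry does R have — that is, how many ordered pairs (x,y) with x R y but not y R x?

3

Enumerating: (2,3), (4,2), (4,3).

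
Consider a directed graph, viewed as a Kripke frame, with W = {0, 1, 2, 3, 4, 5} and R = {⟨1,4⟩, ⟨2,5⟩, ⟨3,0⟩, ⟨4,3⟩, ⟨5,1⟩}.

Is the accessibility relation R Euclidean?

No

Euclidean: no — 1 R 4 and 1 R 4, but not 4 R 4.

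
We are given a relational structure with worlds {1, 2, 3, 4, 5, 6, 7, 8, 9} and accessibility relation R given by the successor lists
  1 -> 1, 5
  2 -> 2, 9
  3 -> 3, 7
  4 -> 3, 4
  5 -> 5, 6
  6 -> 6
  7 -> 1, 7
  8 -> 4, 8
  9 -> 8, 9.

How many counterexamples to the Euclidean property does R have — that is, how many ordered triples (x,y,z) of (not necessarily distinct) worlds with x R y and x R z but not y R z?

8

Enumerating: (1,5,1), (2,9,2), (3,7,3), (4,3,4), (5,6,5), (7,1,7), (8,4,8), (9,8,9).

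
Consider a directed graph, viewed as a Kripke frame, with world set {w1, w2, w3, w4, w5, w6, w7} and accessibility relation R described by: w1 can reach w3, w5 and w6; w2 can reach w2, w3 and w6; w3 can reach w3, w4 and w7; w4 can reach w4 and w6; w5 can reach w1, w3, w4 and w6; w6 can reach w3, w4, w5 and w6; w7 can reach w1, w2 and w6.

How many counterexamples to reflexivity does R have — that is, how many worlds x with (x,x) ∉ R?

Enumerating: w1, w5, w7.

3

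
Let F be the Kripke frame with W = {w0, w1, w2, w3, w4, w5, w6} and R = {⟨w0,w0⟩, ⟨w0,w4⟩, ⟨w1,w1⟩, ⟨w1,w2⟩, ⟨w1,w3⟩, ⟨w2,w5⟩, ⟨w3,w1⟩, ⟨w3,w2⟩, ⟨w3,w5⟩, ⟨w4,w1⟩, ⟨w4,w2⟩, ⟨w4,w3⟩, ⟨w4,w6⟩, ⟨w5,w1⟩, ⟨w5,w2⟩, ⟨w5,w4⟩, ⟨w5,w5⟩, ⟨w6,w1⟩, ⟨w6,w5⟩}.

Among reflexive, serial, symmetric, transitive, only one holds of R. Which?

serial

Reflexive: no — w2 is not related to itself.
Serial: yes — every world has a successor (e.g. w0 R w0).
Symmetric: no — w0 R w4 but not w4 R w0.
Transitive: no — w0 R w4 and w4 R w1, but not w0 R w1.
Only serial holds.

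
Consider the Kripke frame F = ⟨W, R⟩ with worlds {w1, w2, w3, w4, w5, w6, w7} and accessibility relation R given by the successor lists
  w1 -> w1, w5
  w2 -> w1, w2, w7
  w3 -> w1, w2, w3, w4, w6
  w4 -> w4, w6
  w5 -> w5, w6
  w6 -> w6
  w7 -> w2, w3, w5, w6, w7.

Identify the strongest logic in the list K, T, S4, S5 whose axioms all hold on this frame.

T

Reflexive (axiom T): yes — every world is R-related to itself.
Transitive (axiom 4): no — w1 R w5 and w5 R w6, but not w1 R w6.
Euclidean (axiom 5): no — w2 R w1 and w2 R w7, but not w1 R w7.
So F validates K, T; S4 would additionally require R to be transitive. The strongest is T.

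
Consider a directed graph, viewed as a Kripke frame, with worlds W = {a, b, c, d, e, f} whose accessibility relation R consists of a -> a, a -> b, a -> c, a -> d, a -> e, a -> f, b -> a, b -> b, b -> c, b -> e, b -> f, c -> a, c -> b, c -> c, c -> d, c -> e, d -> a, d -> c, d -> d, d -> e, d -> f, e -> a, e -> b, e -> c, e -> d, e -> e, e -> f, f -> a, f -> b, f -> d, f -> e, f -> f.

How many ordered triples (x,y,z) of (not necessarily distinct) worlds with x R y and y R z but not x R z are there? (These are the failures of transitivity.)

Enumerating: (b,a,d), (b,c,d), (b,e,d), (b,f,d), (c,a,f), (c,b,f), (c,d,f), (c,e,f), (d,a,b), (d,c,b), (d,e,b), (d,f,b), (f,a,c), (f,b,c), (f,d,c), (f,e,c).

16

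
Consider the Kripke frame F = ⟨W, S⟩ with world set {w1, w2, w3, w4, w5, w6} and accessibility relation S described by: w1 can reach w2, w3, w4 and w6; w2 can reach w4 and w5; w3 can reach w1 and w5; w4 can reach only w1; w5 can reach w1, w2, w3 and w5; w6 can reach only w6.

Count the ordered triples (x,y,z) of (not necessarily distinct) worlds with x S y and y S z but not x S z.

Enumerating: (w1,w2,w5), (w1,w3,w1), (w1,w3,w5), (w1,w4,w1), (w2,w4,w1), (w2,w5,w1), (w2,w5,w2), (w2,w5,w3), (w3,w1,w2), (w3,w1,w3), (w3,w1,w4), (w3,w1,w6), … and 9 more.
Total: 21.

21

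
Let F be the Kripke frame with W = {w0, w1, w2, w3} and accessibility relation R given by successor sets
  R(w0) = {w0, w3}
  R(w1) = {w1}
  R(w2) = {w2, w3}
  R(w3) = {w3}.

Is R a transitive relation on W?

Transitive: yes — every two-step R-path is closed by a direct edge.

Yes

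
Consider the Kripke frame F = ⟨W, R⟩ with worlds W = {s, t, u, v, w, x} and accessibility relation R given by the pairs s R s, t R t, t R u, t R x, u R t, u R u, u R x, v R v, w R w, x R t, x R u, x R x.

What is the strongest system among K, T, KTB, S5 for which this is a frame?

S5

Reflexive (axiom T): yes — every world is R-related to itself.
Symmetric (axiom B): yes — every pair in R has its reverse in R.
Euclidean (axiom 5): yes — any two successors of a common world are R-related.
So F validates K, T, KTB, S5. The strongest is S5.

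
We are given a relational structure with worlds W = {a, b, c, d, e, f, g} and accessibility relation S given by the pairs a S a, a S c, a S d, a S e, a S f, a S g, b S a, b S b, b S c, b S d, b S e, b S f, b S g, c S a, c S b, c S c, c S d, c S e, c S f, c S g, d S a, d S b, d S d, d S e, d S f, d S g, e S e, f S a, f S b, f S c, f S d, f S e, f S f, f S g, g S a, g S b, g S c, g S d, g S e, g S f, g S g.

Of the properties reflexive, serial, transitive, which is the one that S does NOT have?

Reflexive: yes — every world is S-related to itself.
Serial: yes — every world has a successor (e.g. a S a).
Transitive: no — a S c and c S b, but not a S b.
Only transitive fails.

transitive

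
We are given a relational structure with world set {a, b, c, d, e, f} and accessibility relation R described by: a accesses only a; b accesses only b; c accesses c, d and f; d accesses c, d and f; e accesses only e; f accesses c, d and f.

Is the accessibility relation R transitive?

Yes

Transitive: yes — every two-step R-path is closed by a direct edge.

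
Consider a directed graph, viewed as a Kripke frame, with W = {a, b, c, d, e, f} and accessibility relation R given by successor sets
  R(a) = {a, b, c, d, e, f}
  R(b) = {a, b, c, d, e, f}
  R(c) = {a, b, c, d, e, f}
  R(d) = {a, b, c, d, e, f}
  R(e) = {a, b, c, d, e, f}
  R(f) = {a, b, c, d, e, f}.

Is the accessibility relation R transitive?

Transitive: yes — every two-step R-path is closed by a direct edge.

Yes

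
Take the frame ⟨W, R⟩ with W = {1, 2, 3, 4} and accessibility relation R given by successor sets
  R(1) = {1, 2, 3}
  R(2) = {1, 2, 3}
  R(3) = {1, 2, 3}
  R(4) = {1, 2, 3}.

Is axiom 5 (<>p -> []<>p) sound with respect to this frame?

By correspondence theory, 5 is valid on a frame iff R is Euclidean.
Euclidean: yes — any two successors of a common world are R-related.

Yes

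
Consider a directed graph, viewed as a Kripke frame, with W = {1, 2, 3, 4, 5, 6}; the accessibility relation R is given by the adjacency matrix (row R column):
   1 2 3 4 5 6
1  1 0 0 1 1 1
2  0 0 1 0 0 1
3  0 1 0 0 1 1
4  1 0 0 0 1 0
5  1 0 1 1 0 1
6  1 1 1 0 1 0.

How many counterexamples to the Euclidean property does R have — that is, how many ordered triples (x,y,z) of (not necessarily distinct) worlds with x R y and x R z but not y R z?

Enumerating: (1,4,4), (1,4,6), (1,5,5), (1,6,4), (1,6,6), (2,3,3), (2,6,6), (3,2,2), (3,2,5), (3,5,2), (3,5,5), (3,6,6), … and 19 more.
Total: 31.

31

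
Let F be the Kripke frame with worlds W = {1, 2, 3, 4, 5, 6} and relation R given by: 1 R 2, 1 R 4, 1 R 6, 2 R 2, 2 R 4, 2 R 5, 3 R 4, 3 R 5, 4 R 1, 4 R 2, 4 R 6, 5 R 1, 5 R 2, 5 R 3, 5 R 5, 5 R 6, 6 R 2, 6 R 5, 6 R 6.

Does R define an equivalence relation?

Reflexive: no — 1 is not related to itself.
Symmetric: no — 1 R 2 but not 2 R 1.
Transitive: no — 1 R 2 and 2 R 5, but not 1 R 5.
So R is not an equivalence relation.

No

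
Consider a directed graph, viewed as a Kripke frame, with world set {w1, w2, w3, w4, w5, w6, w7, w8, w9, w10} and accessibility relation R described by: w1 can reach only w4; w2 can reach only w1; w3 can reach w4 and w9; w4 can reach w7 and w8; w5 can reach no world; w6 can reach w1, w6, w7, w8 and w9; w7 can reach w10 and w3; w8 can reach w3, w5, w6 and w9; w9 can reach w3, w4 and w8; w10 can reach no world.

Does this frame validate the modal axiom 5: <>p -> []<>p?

The schema 5 characterises exactly the Euclidean frames.
Euclidean: no — w3 R w4 and w3 R w9, but not w4 R w9.

No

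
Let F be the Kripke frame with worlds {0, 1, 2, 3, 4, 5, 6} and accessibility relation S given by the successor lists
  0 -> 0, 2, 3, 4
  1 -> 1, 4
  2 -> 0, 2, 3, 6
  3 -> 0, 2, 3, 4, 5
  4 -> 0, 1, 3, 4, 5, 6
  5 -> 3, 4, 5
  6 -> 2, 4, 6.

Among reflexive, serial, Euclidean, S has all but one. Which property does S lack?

Euclidean

Reflexive: yes — every world is S-related to itself.
Serial: yes — every world has a successor (e.g. 0 S 0).
Euclidean: no — 0 S 2 and 0 S 4, but not 2 S 4.
Only Euclidean fails.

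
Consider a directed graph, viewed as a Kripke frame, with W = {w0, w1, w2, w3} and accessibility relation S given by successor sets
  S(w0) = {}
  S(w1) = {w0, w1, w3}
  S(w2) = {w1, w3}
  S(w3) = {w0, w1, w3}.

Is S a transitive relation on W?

Transitive: no — w2 S w1 and w1 S w0, but not w2 S w0.

No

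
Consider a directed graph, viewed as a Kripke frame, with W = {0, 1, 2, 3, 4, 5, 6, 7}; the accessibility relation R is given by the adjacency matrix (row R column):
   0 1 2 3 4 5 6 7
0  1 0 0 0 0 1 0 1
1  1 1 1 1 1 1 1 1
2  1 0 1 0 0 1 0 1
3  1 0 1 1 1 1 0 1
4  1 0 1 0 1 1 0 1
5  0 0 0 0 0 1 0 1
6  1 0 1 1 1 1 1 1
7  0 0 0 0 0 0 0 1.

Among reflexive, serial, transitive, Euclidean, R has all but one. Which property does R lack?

Reflexive: yes — every world is R-related to itself.
Serial: yes — every world has a successor (e.g. 0 R 0).
Transitive: yes — every two-step R-path is closed by a direct edge.
Euclidean: no — 0 R 7 and 0 R 5, but not 7 R 5.
Only Euclidean fails.

Euclidean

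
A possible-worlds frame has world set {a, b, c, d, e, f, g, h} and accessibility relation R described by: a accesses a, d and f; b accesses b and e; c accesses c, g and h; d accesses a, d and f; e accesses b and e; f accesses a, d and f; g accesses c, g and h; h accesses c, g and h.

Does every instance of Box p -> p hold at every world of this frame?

Yes

The schema T characterises exactly the reflexive frames.
Reflexive: yes — every world is R-related to itself.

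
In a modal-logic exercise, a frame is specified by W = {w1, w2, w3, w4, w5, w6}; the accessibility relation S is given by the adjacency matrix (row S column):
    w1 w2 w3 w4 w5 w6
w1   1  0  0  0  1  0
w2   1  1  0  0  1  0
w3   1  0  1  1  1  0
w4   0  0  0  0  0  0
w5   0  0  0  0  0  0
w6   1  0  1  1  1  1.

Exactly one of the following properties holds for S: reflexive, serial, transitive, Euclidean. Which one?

transitive

Reflexive: no — w4 is not related to itself.
Serial: no — w4 has no S-successor.
Transitive: yes — every two-step S-path is closed by a direct edge.
Euclidean: no — w2 S w5 and w2 S w1, but not w5 S w1.
Only transitive holds.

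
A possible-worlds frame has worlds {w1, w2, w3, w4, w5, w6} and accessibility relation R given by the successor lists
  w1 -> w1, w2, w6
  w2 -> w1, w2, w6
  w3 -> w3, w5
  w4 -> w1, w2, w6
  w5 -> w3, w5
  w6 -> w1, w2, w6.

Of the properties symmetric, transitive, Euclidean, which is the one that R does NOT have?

symmetric

Symmetric: no — w4 R w1 but not w1 R w4.
Transitive: yes — every two-step R-path is closed by a direct edge.
Euclidean: yes — any two successors of a common world are R-related.
Only symmetric fails.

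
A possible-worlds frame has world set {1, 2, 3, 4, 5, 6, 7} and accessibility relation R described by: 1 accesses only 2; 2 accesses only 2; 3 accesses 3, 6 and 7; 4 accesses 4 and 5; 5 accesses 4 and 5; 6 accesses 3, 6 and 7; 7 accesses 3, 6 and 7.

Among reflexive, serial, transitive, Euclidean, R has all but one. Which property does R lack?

reflexive

Reflexive: no — 1 is not related to itself.
Serial: yes — every world has a successor (e.g. 1 R 2).
Transitive: yes — every two-step R-path is closed by a direct edge.
Euclidean: yes — any two successors of a common world are R-related.
Only reflexive fails.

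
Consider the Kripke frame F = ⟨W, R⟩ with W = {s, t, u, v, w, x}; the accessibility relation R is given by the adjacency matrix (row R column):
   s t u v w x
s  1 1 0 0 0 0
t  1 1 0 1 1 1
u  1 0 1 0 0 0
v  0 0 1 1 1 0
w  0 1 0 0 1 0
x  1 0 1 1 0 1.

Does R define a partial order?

No

Reflexive: yes — every world is R-related to itself.
Transitive: no — s R t and t R v, but not s R v.
Antisymmetric: no — s R t and t R s with s ≠ t.
So R is not a partial order.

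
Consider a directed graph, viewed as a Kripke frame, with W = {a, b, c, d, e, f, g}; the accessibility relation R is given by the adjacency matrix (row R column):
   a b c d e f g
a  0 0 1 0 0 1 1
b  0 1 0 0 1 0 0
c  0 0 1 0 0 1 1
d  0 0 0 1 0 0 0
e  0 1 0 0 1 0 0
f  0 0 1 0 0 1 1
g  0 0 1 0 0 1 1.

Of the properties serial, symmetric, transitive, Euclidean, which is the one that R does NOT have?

Serial: yes — every world has a successor (e.g. a R c).
Symmetric: no — a R c but not c R a.
Transitive: yes — every two-step R-path is closed by a direct edge.
Euclidean: yes — any two successors of a common world are R-related.
Only symmetric fails.

symmetric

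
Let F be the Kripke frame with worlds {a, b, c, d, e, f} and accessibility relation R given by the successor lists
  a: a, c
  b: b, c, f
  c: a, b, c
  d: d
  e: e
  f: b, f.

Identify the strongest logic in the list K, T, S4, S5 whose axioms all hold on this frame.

Reflexive (axiom T): yes — every world is R-related to itself.
Transitive (axiom 4): no — a R c and c R b, but not a R b.
Euclidean (axiom 5): no — b R c and b R f, but not c R f.
So F validates K, T; S4 would additionally require R to be transitive. The strongest is T.

T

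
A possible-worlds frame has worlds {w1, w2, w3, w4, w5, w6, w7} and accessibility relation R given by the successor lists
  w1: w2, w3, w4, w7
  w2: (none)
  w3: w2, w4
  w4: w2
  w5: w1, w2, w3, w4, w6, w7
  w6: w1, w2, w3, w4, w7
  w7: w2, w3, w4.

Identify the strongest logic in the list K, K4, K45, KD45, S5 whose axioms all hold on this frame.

Transitive (axiom 4): yes — every two-step R-path is closed by a direct edge.
Euclidean (axiom 5): no — w1 R w2 and w1 R w3, but not w2 R w3.
Serial (axiom D): no — w2 has no R-successor.
Reflexive (axiom T): no — w1 is not related to itself.
So F validates K, K4; K45 would additionally require R to be Euclidean. The strongest is K4.

K4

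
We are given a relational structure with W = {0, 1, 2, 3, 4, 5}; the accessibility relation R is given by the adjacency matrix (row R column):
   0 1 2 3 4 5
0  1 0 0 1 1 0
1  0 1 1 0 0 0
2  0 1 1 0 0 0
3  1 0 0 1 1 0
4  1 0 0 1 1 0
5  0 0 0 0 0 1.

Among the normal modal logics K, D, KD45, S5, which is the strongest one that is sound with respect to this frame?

Serial (axiom D): yes — every world has a successor (e.g. 0 R 0).
Euclidean (axiom 5): yes — any two successors of a common world are R-related.
Transitive (axiom 4): yes — every two-step R-path is closed by a direct edge.
Reflexive (axiom T): yes — every world is R-related to itself.
So F validates K, D, KD45, S5. The strongest is S5.

S5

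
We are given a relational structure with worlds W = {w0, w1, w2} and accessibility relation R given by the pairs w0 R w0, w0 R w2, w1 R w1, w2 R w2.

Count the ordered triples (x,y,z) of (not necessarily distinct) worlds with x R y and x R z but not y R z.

Enumerating: (w0,w2,w0).

1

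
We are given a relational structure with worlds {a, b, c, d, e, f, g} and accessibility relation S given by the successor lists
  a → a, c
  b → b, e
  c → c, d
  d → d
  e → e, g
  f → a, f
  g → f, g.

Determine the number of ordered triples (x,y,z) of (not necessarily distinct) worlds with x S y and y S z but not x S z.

5

Enumerating: (a,c,d), (b,e,g), (e,g,f), (f,a,c), (g,f,a).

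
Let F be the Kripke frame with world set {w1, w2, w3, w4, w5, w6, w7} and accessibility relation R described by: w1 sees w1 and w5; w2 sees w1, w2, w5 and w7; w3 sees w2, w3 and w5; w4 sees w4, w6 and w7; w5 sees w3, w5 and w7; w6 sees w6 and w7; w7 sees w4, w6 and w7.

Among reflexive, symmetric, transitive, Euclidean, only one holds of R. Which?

Reflexive: yes — every world is R-related to itself.
Symmetric: no — w1 R w5 but not w5 R w1.
Transitive: no — w1 R w5 and w5 R w3, but not w1 R w3.
Euclidean: no — w2 R w1 and w2 R w7, but not w1 R w7.
Only reflexive holds.

reflexive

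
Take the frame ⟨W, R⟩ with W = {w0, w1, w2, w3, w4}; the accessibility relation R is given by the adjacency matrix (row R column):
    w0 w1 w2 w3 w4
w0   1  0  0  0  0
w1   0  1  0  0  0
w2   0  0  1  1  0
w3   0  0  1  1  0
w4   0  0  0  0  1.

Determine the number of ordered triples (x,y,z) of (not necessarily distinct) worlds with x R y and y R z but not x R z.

0

R is transitive; there are no such tuples.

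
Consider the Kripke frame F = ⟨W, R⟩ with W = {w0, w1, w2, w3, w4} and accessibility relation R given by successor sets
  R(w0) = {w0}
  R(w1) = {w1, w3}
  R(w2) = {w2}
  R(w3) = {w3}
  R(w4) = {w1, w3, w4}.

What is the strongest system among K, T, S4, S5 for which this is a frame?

Reflexive (axiom T): yes — every world is R-related to itself.
Transitive (axiom 4): yes — every two-step R-path is closed by a direct edge.
Euclidean (axiom 5): no — w4 R w3 and w4 R w1, but not w3 R w1.
So F validates K, T, S4; S5 would additionally require R to be Euclidean. The strongest is S4.

S4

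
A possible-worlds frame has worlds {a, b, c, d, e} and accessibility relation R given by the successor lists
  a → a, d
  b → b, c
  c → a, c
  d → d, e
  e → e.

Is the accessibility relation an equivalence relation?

Reflexive: yes — every world is R-related to itself.
Symmetric: no — a R d but not d R a.
Transitive: no — a R d and d R e, but not a R e.
So R is not an equivalence relation.

No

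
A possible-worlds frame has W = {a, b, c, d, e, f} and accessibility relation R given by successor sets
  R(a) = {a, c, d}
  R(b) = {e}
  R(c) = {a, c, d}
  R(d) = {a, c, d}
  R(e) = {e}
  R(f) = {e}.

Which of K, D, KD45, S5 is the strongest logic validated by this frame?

Serial (axiom D): yes — every world has a successor (e.g. a R a).
Euclidean (axiom 5): yes — any two successors of a common world are R-related.
Transitive (axiom 4): yes — every two-step R-path is closed by a direct edge.
Reflexive (axiom T): no — b is not related to itself.
So F validates K, D, KD45; S5 would additionally require R to be reflexive. The strongest is KD45.

KD45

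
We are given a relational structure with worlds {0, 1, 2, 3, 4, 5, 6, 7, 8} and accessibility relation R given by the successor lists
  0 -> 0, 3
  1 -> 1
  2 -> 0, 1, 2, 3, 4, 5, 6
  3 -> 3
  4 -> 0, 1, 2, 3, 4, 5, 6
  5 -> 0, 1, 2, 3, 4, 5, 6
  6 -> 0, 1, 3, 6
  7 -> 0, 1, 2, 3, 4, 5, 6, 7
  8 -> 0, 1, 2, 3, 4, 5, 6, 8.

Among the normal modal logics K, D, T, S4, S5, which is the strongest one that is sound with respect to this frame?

S4

Serial (axiom D): yes — every world has a successor (e.g. 0 R 0).
Reflexive (axiom T): yes — every world is R-related to itself.
Transitive (axiom 4): yes — every two-step R-path is closed by a direct edge.
Euclidean (axiom 5): no — 2 R 0 and 2 R 1, but not 0 R 1.
So F validates K, D, T, S4; S5 would additionally require R to be Euclidean. The strongest is S4.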